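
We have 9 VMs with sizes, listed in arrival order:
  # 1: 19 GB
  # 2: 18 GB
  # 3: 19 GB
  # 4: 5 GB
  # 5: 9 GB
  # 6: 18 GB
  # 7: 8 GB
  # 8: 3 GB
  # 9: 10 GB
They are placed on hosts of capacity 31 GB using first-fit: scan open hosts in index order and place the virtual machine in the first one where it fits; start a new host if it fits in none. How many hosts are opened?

  19 → host 1 (new)  [load 19/31]
  18 → host 2 (new)  [load 18/31]
  19 → host 3 (new)  [load 19/31]
  5 → host 1  [load 24/31]
  9 → host 2  [load 27/31]
  18 → host 4 (new)  [load 18/31]
  8 → host 3  [load 27/31]
  3 → host 1  [load 27/31]
  10 → host 4  [load 28/31]
4 hosts opened.

4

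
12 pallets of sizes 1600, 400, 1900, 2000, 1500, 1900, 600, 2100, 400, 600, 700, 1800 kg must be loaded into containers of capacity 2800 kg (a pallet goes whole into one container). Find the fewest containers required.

Total = 2100 + 2000 + 1900 + 1900 + 1800 + 1600 + 1500 + 700 + 600 + 600 + 400 + 400 = 15500 kg.
Lower bound: ⌈15500/2800⌉ = 6 containers.
Also, 7 pallets each exceed 1400 kg, and no two of those can share a container, so at least 7 containers are needed.
A packing using 7 containers:
  container 1: 2100 + 700 = 2800
  container 2: 2000 + 600 = 2600
  container 3: 1900 + 600 = 2500
  container 4: 1900 + 400 + 400 = 2700
  container 5: 1800 = 1800
  container 6: 1600 = 1600
  container 7: 1500 = 1500
This matches the lower bound, so 7 is optimal.

7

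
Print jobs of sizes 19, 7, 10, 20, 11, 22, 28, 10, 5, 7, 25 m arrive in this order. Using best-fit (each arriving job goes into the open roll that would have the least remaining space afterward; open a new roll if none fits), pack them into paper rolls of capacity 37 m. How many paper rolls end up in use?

5

  19 → roll 1 (new)  [load 19/37]
  7 → roll 1  [load 26/37]
  10 → roll 1  [load 36/37]
  20 → roll 2 (new)  [load 20/37]
  11 → roll 2  [load 31/37]
  22 → roll 3 (new)  [load 22/37]
  28 → roll 4 (new)  [load 28/37]
  10 → roll 3  [load 32/37]
  5 → roll 3  [load 37/37]
  7 → roll 4  [load 35/37]
  25 → roll 5 (new)  [load 25/37]
5 paper rolls opened.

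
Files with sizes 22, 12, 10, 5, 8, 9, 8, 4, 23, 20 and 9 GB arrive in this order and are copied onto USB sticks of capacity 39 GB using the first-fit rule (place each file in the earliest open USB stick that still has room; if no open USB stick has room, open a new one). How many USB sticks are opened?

  22 → USB stick 1 (new)  [load 22/39]
  12 → USB stick 1  [load 34/39]
  10 → USB stick 2 (new)  [load 10/39]
  5 → USB stick 1  [load 39/39]
  8 → USB stick 2  [load 18/39]
  9 → USB stick 2  [load 27/39]
  8 → USB stick 2  [load 35/39]
  4 → USB stick 2  [load 39/39]
  23 → USB stick 3 (new)  [load 23/39]
  20 → USB stick 4 (new)  [load 20/39]
  9 → USB stick 3  [load 32/39]
4 USB sticks opened.

4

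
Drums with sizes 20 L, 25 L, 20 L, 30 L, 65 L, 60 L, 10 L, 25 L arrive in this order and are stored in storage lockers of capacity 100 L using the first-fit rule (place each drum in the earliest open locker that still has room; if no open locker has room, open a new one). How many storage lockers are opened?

  20 → locker 1 (new)  [load 20/100]
  25 → locker 1  [load 45/100]
  20 → locker 1  [load 65/100]
  30 → locker 1  [load 95/100]
  65 → locker 2 (new)  [load 65/100]
  60 → locker 3 (new)  [load 60/100]
  10 → locker 2  [load 75/100]
  25 → locker 2  [load 100/100]
3 storage lockers opened.

3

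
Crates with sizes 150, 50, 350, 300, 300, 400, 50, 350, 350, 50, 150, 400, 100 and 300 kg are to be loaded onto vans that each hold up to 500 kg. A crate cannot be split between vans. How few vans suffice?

Total = 400 + 400 + 350 + 350 + 350 + 300 + 300 + 300 + 150 + 150 + 100 + 50 + 50 + 50 = 3300 kg.
Lower bound: ⌈3300/500⌉ = 7 vans.
Also, 8 crates each exceed 250 kg, and no two of those can share a van, so at least 8 vans are needed.
A packing using 8 vans:
  van 1: 400 + 100 = 500
  van 2: 400 + 50 + 50 = 500
  van 3: 350 + 150 = 500
  van 4: 350 + 150 = 500
  van 5: 350 + 50 = 400
  van 6: 300 = 300
  van 7: 300 = 300
  van 8: 300 = 300
This matches the lower bound, so 8 is optimal.

8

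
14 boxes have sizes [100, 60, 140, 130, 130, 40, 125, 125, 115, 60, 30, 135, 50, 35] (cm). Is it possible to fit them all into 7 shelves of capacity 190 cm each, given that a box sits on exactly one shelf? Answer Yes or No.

Total = 1275 cm; ⌈1275/190⌉ = 7.
8 boxes each exceed half the capacity and cannot share a shelf, forcing at least 8 shelves.
At least 8 shelves are required, but only 7 are allowed.

No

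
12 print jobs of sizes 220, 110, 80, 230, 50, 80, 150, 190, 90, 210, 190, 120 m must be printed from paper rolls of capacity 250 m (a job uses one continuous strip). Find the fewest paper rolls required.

8

Total = 230 + 220 + 210 + 190 + 190 + 150 + 120 + 110 + 90 + 80 + 80 + 50 = 1720 m.
Lower bound: ⌈1720/250⌉ = 7 paper rolls.
A packing using 8 paper rolls:
  roll 1: 230 = 230
  roll 2: 220 = 220
  roll 3: 210 = 210
  roll 4: 190 + 50 = 240
  roll 5: 190 = 190
  roll 6: 150 + 90 = 240
  roll 7: 120 + 110 = 230
  roll 8: 80 + 80 = 160
No arrangement into 7 paper rolls stays within capacity, so 8 is optimal.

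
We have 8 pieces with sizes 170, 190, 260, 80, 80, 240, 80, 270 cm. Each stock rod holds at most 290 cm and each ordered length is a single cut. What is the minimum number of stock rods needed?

Total = 270 + 260 + 240 + 190 + 170 + 80 + 80 + 80 = 1370 cm.
Lower bound: ⌈1370/290⌉ = 5 stock rods.
A packing using 6 stock rods:
  stock rod 1: 270 = 270
  stock rod 2: 260 = 260
  stock rod 3: 240 = 240
  stock rod 4: 190 + 80 = 270
  stock rod 5: 170 + 80 = 250
  stock rod 6: 80 = 80
No arrangement into 5 stock rods stays within capacity, so 6 is optimal.

6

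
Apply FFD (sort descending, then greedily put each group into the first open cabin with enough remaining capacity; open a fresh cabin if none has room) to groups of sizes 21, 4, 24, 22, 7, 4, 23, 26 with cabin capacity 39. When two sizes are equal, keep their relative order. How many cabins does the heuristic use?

Sorted descending: 26, 24, 23, 22, 21, 7, 4, 4.
  26 → cabin 1 (new)  [load 26/39]
  24 → cabin 2 (new)  [load 24/39]
  23 → cabin 3 (new)  [load 23/39]
  22 → cabin 4 (new)  [load 22/39]
  21 → cabin 5 (new)  [load 21/39]
  7 → cabin 1  [load 33/39]
  4 → cabin 1  [load 37/39]
  4 → cabin 2  [load 28/39]
5 cabins opened.

5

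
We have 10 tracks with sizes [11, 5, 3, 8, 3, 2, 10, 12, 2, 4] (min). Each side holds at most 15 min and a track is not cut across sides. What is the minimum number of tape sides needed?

4

Total = 12 + 11 + 10 + 8 + 5 + 4 + 3 + 3 + 2 + 2 = 60 min.
Lower bound: ⌈60/15⌉ = 4 tape sides.
A packing using 4 tape sides:
  side 1: 12 + 3 = 15
  side 2: 11 + 4 = 15
  side 3: 10 + 5 = 15
  side 4: 8 + 3 + 2 + 2 = 15
This matches the lower bound, so 4 is optimal.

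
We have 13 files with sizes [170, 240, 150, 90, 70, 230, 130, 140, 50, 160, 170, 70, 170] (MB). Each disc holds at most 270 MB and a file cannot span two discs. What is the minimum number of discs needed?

Total = 240 + 230 + 170 + 170 + 170 + 160 + 150 + 140 + 130 + 90 + 70 + 70 + 50 = 1840 MB.
Lower bound: ⌈1840/270⌉ = 7 discs.
Also, 8 files each exceed 135 MB, and no two of those can share a disc, so at least 8 discs are needed.
A packing using 8 discs:
  disc 1: 240 = 240
  disc 2: 230 = 230
  disc 3: 170 + 90 = 260
  disc 4: 170 + 70 = 240
  disc 5: 170 + 70 = 240
  disc 6: 160 + 50 = 210
  disc 7: 150 = 150
  disc 8: 140 + 130 = 270
This matches the lower bound, so 8 is optimal.

8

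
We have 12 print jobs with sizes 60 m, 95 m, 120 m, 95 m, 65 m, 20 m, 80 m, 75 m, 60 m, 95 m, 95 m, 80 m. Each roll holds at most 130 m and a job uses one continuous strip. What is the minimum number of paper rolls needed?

Total = 120 + 95 + 95 + 95 + 95 + 80 + 80 + 75 + 65 + 60 + 60 + 20 = 940 m.
Lower bound: ⌈940/130⌉ = 8 paper rolls.
A packing using 10 paper rolls:
  roll 1: 120 = 120
  roll 2: 95 + 20 = 115
  roll 3: 95 = 95
  roll 4: 95 = 95
  roll 5: 95 = 95
  roll 6: 80 = 80
  roll 7: 80 = 80
  roll 8: 75 = 75
  roll 9: 65 + 60 = 125
  roll 10: 60 = 60
No arrangement into 9 paper rolls stays within capacity, so 10 is optimal.

10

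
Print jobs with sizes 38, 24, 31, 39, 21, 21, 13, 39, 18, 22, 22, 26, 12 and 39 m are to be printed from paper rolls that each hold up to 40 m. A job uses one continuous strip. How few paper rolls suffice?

11

Total = 39 + 39 + 39 + 38 + 31 + 26 + 24 + 22 + 22 + 21 + 21 + 18 + 13 + 12 = 365 m.
Lower bound: ⌈365/40⌉ = 10 paper rolls.
Also, 11 print jobs each exceed 20 m, and no two of those can share a roll, so at least 11 paper rolls are needed.
A packing using 11 paper rolls:
  roll 1: 39 = 39
  roll 2: 39 = 39
  roll 3: 39 = 39
  roll 4: 38 = 38
  roll 5: 31 = 31
  roll 6: 26 + 13 = 39
  roll 7: 24 + 12 = 36
  roll 8: 22 + 18 = 40
  roll 9: 22 = 22
  roll 10: 21 = 21
  roll 11: 21 = 21
This matches the lower bound, so 11 is optimal.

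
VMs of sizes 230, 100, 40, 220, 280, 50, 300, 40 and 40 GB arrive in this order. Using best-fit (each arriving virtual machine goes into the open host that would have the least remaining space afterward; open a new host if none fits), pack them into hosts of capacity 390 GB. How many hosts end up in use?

  230 → host 1 (new)  [load 230/390]
  100 → host 1  [load 330/390]
  40 → host 1  [load 370/390]
  220 → host 2 (new)  [load 220/390]
  280 → host 3 (new)  [load 280/390]
  50 → host 3  [load 330/390]
  300 → host 4 (new)  [load 300/390]
  40 → host 3  [load 370/390]
  40 → host 4  [load 340/390]
4 hosts opened.

4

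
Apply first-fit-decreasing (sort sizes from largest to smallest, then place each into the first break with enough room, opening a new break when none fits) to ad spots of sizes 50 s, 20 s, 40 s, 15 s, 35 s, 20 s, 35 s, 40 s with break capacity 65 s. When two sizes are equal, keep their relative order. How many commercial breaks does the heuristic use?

5

Sorted descending: 50, 40, 40, 35, 35, 20, 20, 15.
  50 → break 1 (new)  [load 50/65]
  40 → break 2 (new)  [load 40/65]
  40 → break 3 (new)  [load 40/65]
  35 → break 4 (new)  [load 35/65]
  35 → break 5 (new)  [load 35/65]
  20 → break 2  [load 60/65]
  20 → break 3  [load 60/65]
  15 → break 1  [load 65/65]
5 commercial breaks opened.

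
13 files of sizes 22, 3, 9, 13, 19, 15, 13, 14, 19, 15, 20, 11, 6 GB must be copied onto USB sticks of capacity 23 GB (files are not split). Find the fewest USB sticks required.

10

Total = 22 + 20 + 19 + 19 + 15 + 15 + 14 + 13 + 13 + 11 + 9 + 6 + 3 = 179 GB.
Lower bound: ⌈179/23⌉ = 8 USB sticks.
Also, 9 files each exceed 23/2 GB, and no two of those can share a USB stick, so at least 9 USB sticks are needed.
A packing using 10 USB sticks:
  USB stick 1: 22 = 22
  USB stick 2: 20 + 3 = 23
  USB stick 3: 19 = 19
  USB stick 4: 19 = 19
  USB stick 5: 15 + 6 = 21
  USB stick 6: 15 = 15
  USB stick 7: 14 + 9 = 23
  USB stick 8: 13 = 13
  USB stick 9: 13 = 13
  USB stick 10: 11 = 11
No arrangement into 9 USB sticks stays within capacity, so 10 is optimal.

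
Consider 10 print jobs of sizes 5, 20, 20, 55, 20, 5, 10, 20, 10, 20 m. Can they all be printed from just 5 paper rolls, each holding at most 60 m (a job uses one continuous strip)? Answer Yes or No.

Yes

A valid assignment using 4 paper rolls:
  roll 1: 55 + 5 = 60
  roll 2: 20 + 20 + 20 = 60
  roll 3: 20 + 20 + 10 + 10 = 60
  roll 4: 5 = 5
That uses only 4 ≤ 5, so 5 paper rolls are enough.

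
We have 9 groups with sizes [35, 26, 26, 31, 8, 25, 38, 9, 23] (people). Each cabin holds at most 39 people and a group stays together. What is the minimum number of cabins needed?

7

Total = 38 + 35 + 31 + 26 + 26 + 25 + 23 + 9 + 8 = 221 people.
Lower bound: ⌈221/39⌉ = 6 cabins.
Also, 7 groups each exceed 39/2 people, and no two of those can share a cabin, so at least 7 cabins are needed.
A packing using 7 cabins:
  cabin 1: 38 = 38
  cabin 2: 35 = 35
  cabin 3: 31 + 8 = 39
  cabin 4: 26 + 9 = 35
  cabin 5: 26 = 26
  cabin 6: 25 = 25
  cabin 7: 23 = 23
This matches the lower bound, so 7 is optimal.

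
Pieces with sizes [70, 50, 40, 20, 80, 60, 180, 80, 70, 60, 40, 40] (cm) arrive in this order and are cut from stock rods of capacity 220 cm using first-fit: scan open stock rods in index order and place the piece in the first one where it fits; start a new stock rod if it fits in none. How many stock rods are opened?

  70 → stock rod 1 (new)  [load 70/220]
  50 → stock rod 1  [load 120/220]
  40 → stock rod 1  [load 160/220]
  20 → stock rod 1  [load 180/220]
  80 → stock rod 2 (new)  [load 80/220]
  60 → stock rod 2  [load 140/220]
  180 → stock rod 3 (new)  [load 180/220]
  80 → stock rod 2  [load 220/220]
  70 → stock rod 4 (new)  [load 70/220]
  60 → stock rod 4  [load 130/220]
  40 → stock rod 1  [load 220/220]
  40 → stock rod 3  [load 220/220]
4 stock rods opened.

4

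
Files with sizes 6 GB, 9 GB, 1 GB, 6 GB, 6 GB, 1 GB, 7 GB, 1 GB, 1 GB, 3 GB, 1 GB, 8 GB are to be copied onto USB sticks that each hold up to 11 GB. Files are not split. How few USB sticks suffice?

6

Total = 9 + 8 + 7 + 6 + 6 + 6 + 3 + 1 + 1 + 1 + 1 + 1 = 50 GB.
Lower bound: ⌈50/11⌉ = 5 USB sticks.
Also, 6 files each exceed 11/2 GB, and no two of those can share a USB stick, so at least 6 USB sticks are needed.
A packing using 6 USB sticks:
  USB stick 1: 9 + 1 + 1 = 11
  USB stick 2: 8 + 3 = 11
  USB stick 3: 7 + 1 + 1 + 1 = 10
  USB stick 4: 6 = 6
  USB stick 5: 6 = 6
  USB stick 6: 6 = 6
This matches the lower bound, so 6 is optimal.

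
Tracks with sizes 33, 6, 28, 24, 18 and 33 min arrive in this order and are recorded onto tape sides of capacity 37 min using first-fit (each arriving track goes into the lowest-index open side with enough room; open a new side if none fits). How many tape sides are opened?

5

  33 → side 1 (new)  [load 33/37]
  6 → side 2 (new)  [load 6/37]
  28 → side 2  [load 34/37]
  24 → side 3 (new)  [load 24/37]
  18 → side 4 (new)  [load 18/37]
  33 → side 5 (new)  [load 33/37]
5 tape sides opened.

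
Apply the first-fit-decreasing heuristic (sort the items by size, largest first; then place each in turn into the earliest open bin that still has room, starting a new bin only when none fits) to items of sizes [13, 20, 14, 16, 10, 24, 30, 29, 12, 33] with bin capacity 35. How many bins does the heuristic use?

7

Sorted descending: 33, 30, 29, 24, 20, 16, 14, 13, 12, 10.
  33 → bin 1 (new)  [load 33/35]
  30 → bin 2 (new)  [load 30/35]
  29 → bin 3 (new)  [load 29/35]
  24 → bin 4 (new)  [load 24/35]
  20 → bin 5 (new)  [load 20/35]
  16 → bin 6 (new)  [load 16/35]
  14 → bin 5  [load 34/35]
  13 → bin 6  [load 29/35]
  12 → bin 7 (new)  [load 12/35]
  10 → bin 4  [load 34/35]
7 bins opened.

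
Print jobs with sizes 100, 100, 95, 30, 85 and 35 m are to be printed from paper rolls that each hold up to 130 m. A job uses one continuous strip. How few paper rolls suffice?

Total = 100 + 100 + 95 + 85 + 35 + 30 = 445 m.
Lower bound: ⌈445/130⌉ = 4 paper rolls.
A packing using 4 paper rolls:
  roll 1: 100 + 30 = 130
  roll 2: 100 = 100
  roll 3: 95 + 35 = 130
  roll 4: 85 = 85
This matches the lower bound, so 4 is optimal.

4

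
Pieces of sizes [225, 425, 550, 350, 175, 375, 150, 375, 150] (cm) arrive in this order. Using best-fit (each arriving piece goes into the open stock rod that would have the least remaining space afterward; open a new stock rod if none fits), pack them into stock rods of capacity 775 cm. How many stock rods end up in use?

  225 → stock rod 1 (new)  [load 225/775]
  425 → stock rod 1  [load 650/775]
  550 → stock rod 2 (new)  [load 550/775]
  350 → stock rod 3 (new)  [load 350/775]
  175 → stock rod 2  [load 725/775]
  375 → stock rod 3  [load 725/775]
  150 → stock rod 4 (new)  [load 150/775]
  375 → stock rod 4  [load 525/775]
  150 → stock rod 4  [load 675/775]
4 stock rods opened.

4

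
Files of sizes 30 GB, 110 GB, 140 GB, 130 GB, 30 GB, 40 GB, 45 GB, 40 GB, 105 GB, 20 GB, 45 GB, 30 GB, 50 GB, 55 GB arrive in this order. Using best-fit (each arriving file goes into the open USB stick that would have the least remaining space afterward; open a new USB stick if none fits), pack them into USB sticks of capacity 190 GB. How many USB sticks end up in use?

  30 → USB stick 1 (new)  [load 30/190]
  110 → USB stick 1  [load 140/190]
  140 → USB stick 2 (new)  [load 140/190]
  130 → USB stick 3 (new)  [load 130/190]
  30 → USB stick 1  [load 170/190]
  40 → USB stick 2  [load 180/190]
  45 → USB stick 3  [load 175/190]
  40 → USB stick 4 (new)  [load 40/190]
  105 → USB stick 4  [load 145/190]
  20 → USB stick 1  [load 190/190]
  45 → USB stick 4  [load 190/190]
  30 → USB stick 5 (new)  [load 30/190]
  50 → USB stick 5  [load 80/190]
  55 → USB stick 5  [load 135/190]
5 USB sticks opened.

5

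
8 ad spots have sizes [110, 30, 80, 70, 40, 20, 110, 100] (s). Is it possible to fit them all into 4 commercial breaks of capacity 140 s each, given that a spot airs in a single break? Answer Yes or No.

No

Total = 560 s; ⌈560/140⌉ = 4.
The bound of 4 does not rule out 4, but exhaustive search shows no assignment into 4 commercial breaks of capacity 140 s exists — the minimum is 5.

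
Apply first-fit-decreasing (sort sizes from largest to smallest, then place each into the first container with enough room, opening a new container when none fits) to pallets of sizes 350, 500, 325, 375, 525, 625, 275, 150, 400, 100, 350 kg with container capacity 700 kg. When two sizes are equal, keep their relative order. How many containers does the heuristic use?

6

Sorted descending: 625, 525, 500, 400, 375, 350, 350, 325, 275, 150, 100.
  625 → container 1 (new)  [load 625/700]
  525 → container 2 (new)  [load 525/700]
  500 → container 3 (new)  [load 500/700]
  400 → container 4 (new)  [load 400/700]
  375 → container 5 (new)  [load 375/700]
  350 → container 6 (new)  [load 350/700]
  350 → container 6  [load 700/700]
  325 → container 5  [load 700/700]
  275 → container 4  [load 675/700]
  150 → container 2  [load 675/700]
  100 → container 3  [load 600/700]
6 containers opened.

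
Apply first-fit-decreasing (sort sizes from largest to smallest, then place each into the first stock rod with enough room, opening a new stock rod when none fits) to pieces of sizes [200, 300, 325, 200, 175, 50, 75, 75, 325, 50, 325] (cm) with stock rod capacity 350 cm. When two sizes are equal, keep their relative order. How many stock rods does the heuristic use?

7

Sorted descending: 325, 325, 325, 300, 200, 200, 175, 75, 75, 50, 50.
  325 → stock rod 1 (new)  [load 325/350]
  325 → stock rod 2 (new)  [load 325/350]
  325 → stock rod 3 (new)  [load 325/350]
  300 → stock rod 4 (new)  [load 300/350]
  200 → stock rod 5 (new)  [load 200/350]
  200 → stock rod 6 (new)  [load 200/350]
  175 → stock rod 7 (new)  [load 175/350]
  75 → stock rod 5  [load 275/350]
  75 → stock rod 5  [load 350/350]
  50 → stock rod 4  [load 350/350]
  50 → stock rod 6  [load 250/350]
7 stock rods opened.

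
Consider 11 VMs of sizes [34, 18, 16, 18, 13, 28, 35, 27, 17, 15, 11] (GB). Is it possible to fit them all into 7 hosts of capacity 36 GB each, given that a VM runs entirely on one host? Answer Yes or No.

Total = 232 GB; ⌈232/36⌉ = 7.
The bound of 7 does not rule out 7, but exhaustive search shows no assignment into 7 hosts of capacity 36 GB exists — the minimum is 8.

No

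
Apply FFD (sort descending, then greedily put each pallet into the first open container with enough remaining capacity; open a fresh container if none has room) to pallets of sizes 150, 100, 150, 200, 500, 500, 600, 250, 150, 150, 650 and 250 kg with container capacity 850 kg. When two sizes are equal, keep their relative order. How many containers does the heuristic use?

5

Sorted descending: 650, 600, 500, 500, 250, 250, 200, 150, 150, 150, 150, 100.
  650 → container 1 (new)  [load 650/850]
  600 → container 2 (new)  [load 600/850]
  500 → container 3 (new)  [load 500/850]
  500 → container 4 (new)  [load 500/850]
  250 → container 2  [load 850/850]
  250 → container 3  [load 750/850]
  200 → container 1  [load 850/850]
  150 → container 4  [load 650/850]
  150 → container 4  [load 800/850]
  150 → container 5 (new)  [load 150/850]
  150 → container 5  [load 300/850]
  100 → container 3  [load 850/850]
5 containers opened.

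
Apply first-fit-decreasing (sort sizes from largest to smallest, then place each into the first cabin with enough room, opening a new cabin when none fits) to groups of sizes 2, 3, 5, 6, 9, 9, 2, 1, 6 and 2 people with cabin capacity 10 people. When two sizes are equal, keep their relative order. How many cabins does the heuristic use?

5

Sorted descending: 9, 9, 6, 6, 5, 3, 2, 2, 2, 1.
  9 → cabin 1 (new)  [load 9/10]
  9 → cabin 2 (new)  [load 9/10]
  6 → cabin 3 (new)  [load 6/10]
  6 → cabin 4 (new)  [load 6/10]
  5 → cabin 5 (new)  [load 5/10]
  3 → cabin 3  [load 9/10]
  2 → cabin 4  [load 8/10]
  2 → cabin 4  [load 10/10]
  2 → cabin 5  [load 7/10]
  1 → cabin 1  [load 10/10]
5 cabins opened.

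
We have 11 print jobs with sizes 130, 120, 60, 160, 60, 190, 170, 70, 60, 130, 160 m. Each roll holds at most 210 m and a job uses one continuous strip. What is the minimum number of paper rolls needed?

Total = 190 + 170 + 160 + 160 + 130 + 130 + 120 + 70 + 60 + 60 + 60 = 1310 m.
Lower bound: ⌈1310/210⌉ = 7 paper rolls.
A packing using 8 paper rolls:
  roll 1: 190 = 190
  roll 2: 170 = 170
  roll 3: 160 = 160
  roll 4: 160 = 160
  roll 5: 130 + 70 = 200
  roll 6: 130 + 60 = 190
  roll 7: 120 + 60 = 180
  roll 8: 60 = 60
No arrangement into 7 paper rolls stays within capacity, so 8 is optimal.

8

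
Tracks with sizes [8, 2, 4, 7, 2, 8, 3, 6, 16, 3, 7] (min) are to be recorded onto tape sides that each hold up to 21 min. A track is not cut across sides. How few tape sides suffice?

4

Total = 16 + 8 + 8 + 7 + 7 + 6 + 4 + 3 + 3 + 2 + 2 = 66 min.
Lower bound: ⌈66/21⌉ = 4 tape sides.
A packing using 4 tape sides:
  side 1: 16 + 4 = 20
  side 2: 8 + 8 + 3 + 2 = 21
  side 3: 7 + 7 + 6 = 20
  side 4: 3 + 2 = 5
This matches the lower bound, so 4 is optimal.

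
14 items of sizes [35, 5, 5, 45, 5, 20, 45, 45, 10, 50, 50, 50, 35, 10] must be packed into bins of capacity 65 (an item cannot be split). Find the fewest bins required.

8

Total = 50 + 50 + 50 + 45 + 45 + 45 + 35 + 35 + 20 + 10 + 10 + 5 + 5 + 5 = 410.
Lower bound: ⌈410/65⌉ = 7 bins.
Also, 8 items each exceed 65/2, and no two of those can share a bin, so at least 8 bins are needed.
A packing using 8 bins:
  bin 1: 50 + 10 + 5 = 65
  bin 2: 50 + 10 + 5 = 65
  bin 3: 50 + 5 = 55
  bin 4: 45 + 20 = 65
  bin 5: 45 = 45
  bin 6: 45 = 45
  bin 7: 35 = 35
  bin 8: 35 = 35
This matches the lower bound, so 8 is optimal.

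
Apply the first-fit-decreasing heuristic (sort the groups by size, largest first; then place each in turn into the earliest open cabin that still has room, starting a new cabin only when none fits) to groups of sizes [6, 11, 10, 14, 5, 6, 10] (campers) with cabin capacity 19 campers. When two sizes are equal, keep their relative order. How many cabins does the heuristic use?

Sorted descending: 14, 11, 10, 10, 6, 6, 5.
  14 → cabin 1 (new)  [load 14/19]
  11 → cabin 2 (new)  [load 11/19]
  10 → cabin 3 (new)  [load 10/19]
  10 → cabin 4 (new)  [load 10/19]
  6 → cabin 2  [load 17/19]
  6 → cabin 3  [load 16/19]
  5 → cabin 1  [load 19/19]
4 cabins opened.

4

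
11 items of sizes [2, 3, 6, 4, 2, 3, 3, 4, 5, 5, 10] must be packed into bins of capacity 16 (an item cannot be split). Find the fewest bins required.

3

Total = 10 + 6 + 5 + 5 + 4 + 4 + 3 + 3 + 3 + 2 + 2 = 47.
Lower bound: ⌈47/16⌉ = 3 bins.
A packing using 3 bins:
  bin 1: 10 + 6 = 16
  bin 2: 5 + 5 + 4 + 2 = 16
  bin 3: 4 + 3 + 3 + 3 + 2 = 15
This matches the lower bound, so 3 is optimal.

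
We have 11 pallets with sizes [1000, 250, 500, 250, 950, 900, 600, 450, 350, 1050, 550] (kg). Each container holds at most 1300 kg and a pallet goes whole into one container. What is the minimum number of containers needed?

6

Total = 1050 + 1000 + 950 + 900 + 600 + 550 + 500 + 450 + 350 + 250 + 250 = 6850 kg.
Lower bound: ⌈6850/1300⌉ = 6 containers.
A packing using 6 containers:
  container 1: 1050 + 250 = 1300
  container 2: 1000 + 250 = 1250
  container 3: 950 + 350 = 1300
  container 4: 900 = 900
  container 5: 600 + 550 = 1150
  container 6: 500 + 450 = 950
This matches the lower bound, so 6 is optimal.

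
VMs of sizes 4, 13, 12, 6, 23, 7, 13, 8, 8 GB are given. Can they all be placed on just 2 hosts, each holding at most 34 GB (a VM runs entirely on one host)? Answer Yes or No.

Total = 94 GB; ⌈94/34⌉ = 3.
At least 3 hosts are required, but only 2 are allowed.

No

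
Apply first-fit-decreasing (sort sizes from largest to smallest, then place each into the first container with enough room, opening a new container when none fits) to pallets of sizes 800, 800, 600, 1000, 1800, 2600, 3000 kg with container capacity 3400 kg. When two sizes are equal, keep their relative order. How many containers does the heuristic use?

Sorted descending: 3000, 2600, 1800, 1000, 800, 800, 600.
  3000 → container 1 (new)  [load 3000/3400]
  2600 → container 2 (new)  [load 2600/3400]
  1800 → container 3 (new)  [load 1800/3400]
  1000 → container 3  [load 2800/3400]
  800 → container 2  [load 3400/3400]
  800 → container 4 (new)  [load 800/3400]
  600 → container 3  [load 3400/3400]
4 containers opened.

4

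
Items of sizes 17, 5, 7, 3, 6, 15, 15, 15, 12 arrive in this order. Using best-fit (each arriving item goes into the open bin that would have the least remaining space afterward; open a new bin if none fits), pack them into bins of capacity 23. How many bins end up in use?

  17 → bin 1 (new)  [load 17/23]
  5 → bin 1  [load 22/23]
  7 → bin 2 (new)  [load 7/23]
  3 → bin 2  [load 10/23]
  6 → bin 2  [load 16/23]
  15 → bin 3 (new)  [load 15/23]
  15 → bin 4 (new)  [load 15/23]
  15 → bin 5 (new)  [load 15/23]
  12 → bin 6 (new)  [load 12/23]
6 bins opened.

6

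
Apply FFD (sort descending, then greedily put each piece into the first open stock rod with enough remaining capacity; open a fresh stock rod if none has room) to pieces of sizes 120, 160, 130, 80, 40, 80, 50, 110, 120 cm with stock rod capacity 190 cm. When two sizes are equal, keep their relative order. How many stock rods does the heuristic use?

Sorted descending: 160, 130, 120, 120, 110, 80, 80, 50, 40.
  160 → stock rod 1 (new)  [load 160/190]
  130 → stock rod 2 (new)  [load 130/190]
  120 → stock rod 3 (new)  [load 120/190]
  120 → stock rod 4 (new)  [load 120/190]
  110 → stock rod 5 (new)  [load 110/190]
  80 → stock rod 5  [load 190/190]
  80 → stock rod 6 (new)  [load 80/190]
  50 → stock rod 2  [load 180/190]
  40 → stock rod 3  [load 160/190]
6 stock rods opened.

6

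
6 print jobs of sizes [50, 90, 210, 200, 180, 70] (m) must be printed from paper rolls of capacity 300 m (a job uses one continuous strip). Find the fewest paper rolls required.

Total = 210 + 200 + 180 + 90 + 70 + 50 = 800 m.
Lower bound: ⌈800/300⌉ = 3 paper rolls.
A packing using 3 paper rolls:
  roll 1: 210 + 90 = 300
  roll 2: 200 + 70 = 270
  roll 3: 180 + 50 = 230
This matches the lower bound, so 3 is optimal.

3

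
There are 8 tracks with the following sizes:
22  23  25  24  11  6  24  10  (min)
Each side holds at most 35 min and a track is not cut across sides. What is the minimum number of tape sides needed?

Total = 25 + 24 + 24 + 23 + 22 + 11 + 10 + 6 = 145 min.
Lower bound: ⌈145/35⌉ = 5 tape sides.
A packing using 5 tape sides:
  side 1: 25 + 10 = 35
  side 2: 24 + 11 = 35
  side 3: 24 + 6 = 30
  side 4: 23 = 23
  side 5: 22 = 22
This matches the lower bound, so 5 is optimal.

5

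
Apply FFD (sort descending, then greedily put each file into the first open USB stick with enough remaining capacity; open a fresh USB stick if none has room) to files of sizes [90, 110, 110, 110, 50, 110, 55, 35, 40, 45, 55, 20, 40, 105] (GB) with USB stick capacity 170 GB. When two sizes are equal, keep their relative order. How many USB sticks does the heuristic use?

Sorted descending: 110, 110, 110, 110, 105, 90, 55, 55, 50, 45, 40, 40, 35, 20.
  110 → USB stick 1 (new)  [load 110/170]
  110 → USB stick 2 (new)  [load 110/170]
  110 → USB stick 3 (new)  [load 110/170]
  110 → USB stick 4 (new)  [load 110/170]
  105 → USB stick 5 (new)  [load 105/170]
  90 → USB stick 6 (new)  [load 90/170]
  55 → USB stick 1  [load 165/170]
  55 → USB stick 2  [load 165/170]
  50 → USB stick 3  [load 160/170]
  45 → USB stick 4  [load 155/170]
  40 → USB stick 5  [load 145/170]
  40 → USB stick 6  [load 130/170]
  35 → USB stick 6  [load 165/170]
  20 → USB stick 5  [load 165/170]
6 USB sticks opened.

6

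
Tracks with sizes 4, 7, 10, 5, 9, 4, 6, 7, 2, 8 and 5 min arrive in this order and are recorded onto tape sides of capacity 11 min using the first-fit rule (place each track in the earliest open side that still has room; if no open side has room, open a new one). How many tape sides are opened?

  4 → side 1 (new)  [load 4/11]
  7 → side 1  [load 11/11]
  10 → side 2 (new)  [load 10/11]
  5 → side 3 (new)  [load 5/11]
  9 → side 4 (new)  [load 9/11]
  4 → side 3  [load 9/11]
  6 → side 5 (new)  [load 6/11]
  7 → side 6 (new)  [load 7/11]
  2 → side 3  [load 11/11]
  8 → side 7 (new)  [load 8/11]
  5 → side 5  [load 11/11]
7 tape sides opened.

7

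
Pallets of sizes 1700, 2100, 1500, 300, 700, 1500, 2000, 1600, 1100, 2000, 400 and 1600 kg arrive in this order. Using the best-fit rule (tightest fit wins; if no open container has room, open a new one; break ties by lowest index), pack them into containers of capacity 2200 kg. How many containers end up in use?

  1700 → container 1 (new)  [load 1700/2200]
  2100 → container 2 (new)  [load 2100/2200]
  1500 → container 3 (new)  [load 1500/2200]
  300 → container 1  [load 2000/2200]
  700 → container 3  [load 2200/2200]
  1500 → container 4 (new)  [load 1500/2200]
  2000 → container 5 (new)  [load 2000/2200]
  1600 → container 6 (new)  [load 1600/2200]
  1100 → container 7 (new)  [load 1100/2200]
  2000 → container 8 (new)  [load 2000/2200]
  400 → container 6  [load 2000/2200]
  1600 → container 9 (new)  [load 1600/2200]
9 containers opened.

9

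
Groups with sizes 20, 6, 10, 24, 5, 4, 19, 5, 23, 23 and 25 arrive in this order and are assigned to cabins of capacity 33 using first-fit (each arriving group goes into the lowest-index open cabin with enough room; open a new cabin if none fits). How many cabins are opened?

  20 → cabin 1 (new)  [load 20/33]
  6 → cabin 1  [load 26/33]
  10 → cabin 2 (new)  [load 10/33]
  24 → cabin 3 (new)  [load 24/33]
  5 → cabin 1  [load 31/33]
  4 → cabin 2  [load 14/33]
  19 → cabin 2  [load 33/33]
  5 → cabin 3  [load 29/33]
  23 → cabin 4 (new)  [load 23/33]
  23 → cabin 5 (new)  [load 23/33]
  25 → cabin 6 (new)  [load 25/33]
6 cabins opened.

6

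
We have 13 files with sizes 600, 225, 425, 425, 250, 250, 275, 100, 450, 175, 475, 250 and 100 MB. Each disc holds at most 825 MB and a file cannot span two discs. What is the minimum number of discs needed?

6

Total = 600 + 475 + 450 + 425 + 425 + 275 + 250 + 250 + 250 + 225 + 175 + 100 + 100 = 4000 MB.
Lower bound: ⌈4000/825⌉ = 5 discs.
A packing using 6 discs:
  disc 1: 600 + 225 = 825
  disc 2: 475 + 275 = 750
  disc 3: 450 + 250 + 100 = 800
  disc 4: 425 + 250 + 100 = 775
  disc 5: 425 + 250 = 675
  disc 6: 175 = 175
No arrangement into 5 discs stays within capacity, so 6 is optimal.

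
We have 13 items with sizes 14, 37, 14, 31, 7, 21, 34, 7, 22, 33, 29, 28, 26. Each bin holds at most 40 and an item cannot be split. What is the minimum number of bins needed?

9

Total = 37 + 34 + 33 + 31 + 29 + 28 + 26 + 22 + 21 + 14 + 14 + 7 + 7 = 303.
Lower bound: ⌈303/40⌉ = 8 bins.
Also, 9 items each exceed 20, and no two of those can share a bin, so at least 9 bins are needed.
A packing using 9 bins:
  bin 1: 37 = 37
  bin 2: 34 = 34
  bin 3: 33 + 7 = 40
  bin 4: 31 + 7 = 38
  bin 5: 29 = 29
  bin 6: 28 = 28
  bin 7: 26 + 14 = 40
  bin 8: 22 + 14 = 36
  bin 9: 21 = 21
This matches the lower bound, so 9 is optimal.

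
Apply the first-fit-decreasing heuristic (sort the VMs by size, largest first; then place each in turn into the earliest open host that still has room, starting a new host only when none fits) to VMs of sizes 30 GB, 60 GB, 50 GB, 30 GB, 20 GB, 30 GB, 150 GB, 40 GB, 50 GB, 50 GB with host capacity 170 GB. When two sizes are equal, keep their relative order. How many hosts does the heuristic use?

Sorted descending: 150, 60, 50, 50, 50, 40, 30, 30, 30, 20.
  150 → host 1 (new)  [load 150/170]
  60 → host 2 (new)  [load 60/170]
  50 → host 2  [load 110/170]
  50 → host 2  [load 160/170]
  50 → host 3 (new)  [load 50/170]
  40 → host 3  [load 90/170]
  30 → host 3  [load 120/170]
  30 → host 3  [load 150/170]
  30 → host 4 (new)  [load 30/170]
  20 → host 1  [load 170/170]
4 hosts opened.

4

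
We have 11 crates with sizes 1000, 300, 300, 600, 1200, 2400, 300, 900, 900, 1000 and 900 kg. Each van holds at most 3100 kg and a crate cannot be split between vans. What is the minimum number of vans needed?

Total = 2400 + 1200 + 1000 + 1000 + 900 + 900 + 900 + 600 + 300 + 300 + 300 = 9800 kg.
Lower bound: ⌈9800/3100⌉ = 4 vans.
A packing using 4 vans:
  van 1: 2400 + 600 = 3000
  van 2: 1200 + 1000 + 900 = 3100
  van 3: 1000 + 900 + 900 + 300 = 3100
  van 4: 300 + 300 = 600
This matches the lower bound, so 4 is optimal.

4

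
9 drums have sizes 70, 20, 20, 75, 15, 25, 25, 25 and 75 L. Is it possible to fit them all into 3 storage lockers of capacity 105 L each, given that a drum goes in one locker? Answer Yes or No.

No

Total = 350 L; ⌈350/105⌉ = 4.
At least 4 storage lockers are required, but only 3 are allowed.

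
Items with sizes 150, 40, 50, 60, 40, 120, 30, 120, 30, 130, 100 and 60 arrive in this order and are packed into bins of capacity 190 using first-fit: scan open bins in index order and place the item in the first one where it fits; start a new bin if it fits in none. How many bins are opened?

  150 → bin 1 (new)  [load 150/190]
  40 → bin 1  [load 190/190]
  50 → bin 2 (new)  [load 50/190]
  60 → bin 2  [load 110/190]
  40 → bin 2  [load 150/190]
  120 → bin 3 (new)  [load 120/190]
  30 → bin 2  [load 180/190]
  120 → bin 4 (new)  [load 120/190]
  30 → bin 3  [load 150/190]
  130 → bin 5 (new)  [load 130/190]
  100 → bin 6 (new)  [load 100/190]
  60 → bin 4  [load 180/190]
6 bins opened.

6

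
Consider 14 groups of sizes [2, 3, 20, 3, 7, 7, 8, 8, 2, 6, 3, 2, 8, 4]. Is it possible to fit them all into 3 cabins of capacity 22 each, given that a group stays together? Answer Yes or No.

No

Total = 83; ⌈83/22⌉ = 4.
At least 4 cabins are required, but only 3 are allowed.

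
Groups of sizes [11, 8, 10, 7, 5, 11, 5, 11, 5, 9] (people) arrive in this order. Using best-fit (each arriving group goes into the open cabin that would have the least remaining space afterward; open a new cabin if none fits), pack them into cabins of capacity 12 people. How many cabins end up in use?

8

  11 → cabin 1 (new)  [load 11/12]
  8 → cabin 2 (new)  [load 8/12]
  10 → cabin 3 (new)  [load 10/12]
  7 → cabin 4 (new)  [load 7/12]
  5 → cabin 4  [load 12/12]
  11 → cabin 5 (new)  [load 11/12]
  5 → cabin 6 (new)  [load 5/12]
  11 → cabin 7 (new)  [load 11/12]
  5 → cabin 6  [load 10/12]
  9 → cabin 8 (new)  [load 9/12]
8 cabins opened.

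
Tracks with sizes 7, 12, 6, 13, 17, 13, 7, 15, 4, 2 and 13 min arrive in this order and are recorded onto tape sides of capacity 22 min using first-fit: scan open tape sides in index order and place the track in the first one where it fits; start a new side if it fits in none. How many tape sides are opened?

6

  7 → side 1 (new)  [load 7/22]
  12 → side 1  [load 19/22]
  6 → side 2 (new)  [load 6/22]
  13 → side 2  [load 19/22]
  17 → side 3 (new)  [load 17/22]
  13 → side 4 (new)  [load 13/22]
  7 → side 4  [load 20/22]
  15 → side 5 (new)  [load 15/22]
  4 → side 3  [load 21/22]
  2 → side 1  [load 21/22]
  13 → side 6 (new)  [load 13/22]
6 tape sides opened.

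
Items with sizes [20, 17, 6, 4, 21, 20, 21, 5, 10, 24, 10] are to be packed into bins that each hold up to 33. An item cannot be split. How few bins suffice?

Total = 24 + 21 + 21 + 20 + 20 + 17 + 10 + 10 + 6 + 5 + 4 = 158.
Lower bound: ⌈158/33⌉ = 5 bins.
Also, 6 items each exceed 33/2, and no two of those can share a bin, so at least 6 bins are needed.
A packing using 6 bins:
  bin 1: 24 + 6 = 30
  bin 2: 21 + 10 = 31
  bin 3: 21 + 10 = 31
  bin 4: 20 + 5 + 4 = 29
  bin 5: 20 = 20
  bin 6: 17 = 17
This matches the lower bound, so 6 is optimal.

6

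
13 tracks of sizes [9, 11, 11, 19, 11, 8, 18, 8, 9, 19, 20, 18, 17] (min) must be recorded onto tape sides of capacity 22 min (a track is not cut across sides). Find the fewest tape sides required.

10

Total = 20 + 19 + 19 + 18 + 18 + 17 + 11 + 11 + 11 + 9 + 9 + 8 + 8 = 178 min.
Lower bound: ⌈178/22⌉ = 9 tape sides.
A packing using 10 tape sides:
  side 1: 20 = 20
  side 2: 19 = 19
  side 3: 19 = 19
  side 4: 18 = 18
  side 5: 18 = 18
  side 6: 17 = 17
  side 7: 11 + 11 = 22
  side 8: 11 + 9 = 20
  side 9: 9 + 8 = 17
  side 10: 8 = 8
No arrangement into 9 tape sides stays within capacity, so 10 is optimal.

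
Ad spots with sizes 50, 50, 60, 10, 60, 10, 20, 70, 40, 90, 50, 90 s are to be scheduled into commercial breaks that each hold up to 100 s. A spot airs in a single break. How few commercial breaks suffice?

7

Total = 90 + 90 + 70 + 60 + 60 + 50 + 50 + 50 + 40 + 20 + 10 + 10 = 600 s.
Lower bound: ⌈600/100⌉ = 6 commercial breaks.
A packing using 7 commercial breaks:
  break 1: 90 + 10 = 100
  break 2: 90 + 10 = 100
  break 3: 70 + 20 = 90
  break 4: 60 + 40 = 100
  break 5: 60 = 60
  break 6: 50 + 50 = 100
  break 7: 50 = 50
No arrangement into 6 commercial breaks stays within capacity, so 7 is optimal.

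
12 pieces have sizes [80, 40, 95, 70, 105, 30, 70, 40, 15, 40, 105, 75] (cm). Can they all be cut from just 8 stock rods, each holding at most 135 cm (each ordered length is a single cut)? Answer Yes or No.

A valid assignment using 7 stock rods:
  stock rod 1: 105 + 30 = 135
  stock rod 2: 105 + 15 = 120
  stock rod 3: 95 + 40 = 135
  stock rod 4: 80 + 40 = 120
  stock rod 5: 75 + 40 = 115
  stock rod 6: 70 = 70
  stock rod 7: 70 = 70
That uses only 7 ≤ 8, so 8 stock rods are enough.

Yes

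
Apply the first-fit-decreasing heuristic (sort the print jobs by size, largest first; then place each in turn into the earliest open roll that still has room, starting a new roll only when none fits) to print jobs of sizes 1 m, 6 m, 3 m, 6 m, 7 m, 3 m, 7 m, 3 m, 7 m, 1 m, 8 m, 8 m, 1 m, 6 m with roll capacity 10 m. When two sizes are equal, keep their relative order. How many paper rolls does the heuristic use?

Sorted descending: 8, 8, 7, 7, 7, 6, 6, 6, 3, 3, 3, 1, 1, 1.
  8 → roll 1 (new)  [load 8/10]
  8 → roll 2 (new)  [load 8/10]
  7 → roll 3 (new)  [load 7/10]
  7 → roll 4 (new)  [load 7/10]
  7 → roll 5 (new)  [load 7/10]
  6 → roll 6 (new)  [load 6/10]
  6 → roll 7 (new)  [load 6/10]
  6 → roll 8 (new)  [load 6/10]
  3 → roll 3  [load 10/10]
  3 → roll 4  [load 10/10]
  3 → roll 5  [load 10/10]
  1 → roll 1  [load 9/10]
  1 → roll 1  [load 10/10]
  1 → roll 2  [load 9/10]
8 paper rolls opened.

8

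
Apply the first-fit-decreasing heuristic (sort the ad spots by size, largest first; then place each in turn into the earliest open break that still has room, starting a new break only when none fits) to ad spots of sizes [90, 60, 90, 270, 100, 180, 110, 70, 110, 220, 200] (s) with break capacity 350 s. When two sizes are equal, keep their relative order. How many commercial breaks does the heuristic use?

Sorted descending: 270, 220, 200, 180, 110, 110, 100, 90, 90, 70, 60.
  270 → break 1 (new)  [load 270/350]
  220 → break 2 (new)  [load 220/350]
  200 → break 3 (new)  [load 200/350]
  180 → break 4 (new)  [load 180/350]
  110 → break 2  [load 330/350]
  110 → break 3  [load 310/350]
  100 → break 4  [load 280/350]
  90 → break 5 (new)  [load 90/350]
  90 → break 5  [load 180/350]
  70 → break 1  [load 340/350]
  60 → break 4  [load 340/350]
5 commercial breaks opened.

5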